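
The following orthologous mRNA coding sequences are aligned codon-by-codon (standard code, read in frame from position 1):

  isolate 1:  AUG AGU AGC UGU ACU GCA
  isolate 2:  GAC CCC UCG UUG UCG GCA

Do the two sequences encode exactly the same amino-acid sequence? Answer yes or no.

Codon 1: AUG Met / GAC Asp — nonsynonymous.
Codon 2: AGU Ser / CCC Pro — nonsynonymous.
Codon 3: AGC Ser / UCG Ser — synonymous.
Codon 4: UGU Cys / UUG Leu — nonsynonymous.
Codon 5: ACU Thr / UCG Ser — nonsynonymous.
Codon 6: GCA Ala / GCA Ala — identical.
Nonsynonymous differences: 4 → different protein.

no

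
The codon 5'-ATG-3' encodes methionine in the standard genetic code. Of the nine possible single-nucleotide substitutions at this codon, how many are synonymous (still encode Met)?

Position 1: none → 0 synonymous.
Position 2: none → 0 synonymous.
Position 3: none → 0 synonymous.
Total: 0 + 0 + 0 = 0.

0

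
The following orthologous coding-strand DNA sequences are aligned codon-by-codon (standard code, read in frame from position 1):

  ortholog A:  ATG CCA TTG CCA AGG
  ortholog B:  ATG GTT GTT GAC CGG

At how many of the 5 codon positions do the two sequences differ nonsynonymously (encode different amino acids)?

3

Codon 1: ATG Met / ATG Met — identical.
Codon 2: CCA Pro / GTT Val — nonsynonymous.
Codon 3: TTG Leu / GTT Val — nonsynonymous.
Codon 4: CCA Pro / GAC Asp — nonsynonymous.
Codon 5: AGG Arg / CGG Arg — synonymous.
Nonsynonymous differences: 3.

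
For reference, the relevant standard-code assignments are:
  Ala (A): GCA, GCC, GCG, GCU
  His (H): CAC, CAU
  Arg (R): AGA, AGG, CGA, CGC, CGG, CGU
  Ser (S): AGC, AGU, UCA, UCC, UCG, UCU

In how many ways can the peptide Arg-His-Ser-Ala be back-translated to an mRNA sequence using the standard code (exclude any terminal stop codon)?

288

Arg: 6 codons.
His: 2 codons.
Ser: 6 codons.
Ala: 4 codons.
6 × 2 × 6 × 4 = 288.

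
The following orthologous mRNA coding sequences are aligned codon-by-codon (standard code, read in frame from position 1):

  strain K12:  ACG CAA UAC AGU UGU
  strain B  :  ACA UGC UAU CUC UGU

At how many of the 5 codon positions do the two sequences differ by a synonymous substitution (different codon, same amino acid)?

Codon 1: ACG Thr / ACA Thr — synonymous.
Codon 2: CAA Gln / UGC Cys — nonsynonymous.
Codon 3: UAC Tyr / UAU Tyr — synonymous.
Codon 4: AGU Ser / CUC Leu — nonsynonymous.
Codon 5: UGU Cys / UGU Cys — identical.
Synonymous differences: 2.

2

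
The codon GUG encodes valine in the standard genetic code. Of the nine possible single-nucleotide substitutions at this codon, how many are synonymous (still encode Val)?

3

Position 1: none → 0 synonymous.
Position 2: none → 0 synonymous.
Position 3: GUU, GUC, GUA → 3 synonymous.
Total: 0 + 0 + 3 = 3.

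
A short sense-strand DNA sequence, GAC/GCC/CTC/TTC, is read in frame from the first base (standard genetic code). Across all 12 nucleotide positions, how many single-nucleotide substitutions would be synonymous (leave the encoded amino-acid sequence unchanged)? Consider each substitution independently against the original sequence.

Codon 1 (GAC, Asp): 1 synonymous substitution.
Codon 2 (GCC, Ala): 3 synonymous substitutions.
Codon 3 (CTC, Leu): 3 synonymous substitutions.
Codon 4 (TTC, Phe): 1 synonymous substitution.
Total: 1 + 3 + 3 + 1 = 8.

8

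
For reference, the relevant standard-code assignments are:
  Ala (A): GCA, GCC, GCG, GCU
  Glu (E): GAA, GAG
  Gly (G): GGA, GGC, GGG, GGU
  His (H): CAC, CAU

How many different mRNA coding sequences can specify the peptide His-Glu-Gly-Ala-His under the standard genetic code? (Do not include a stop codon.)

128

His: 2 codons.
Glu: 2 codons.
Gly: 4 codons.
Ala: 4 codons.
His: 2 codons.
2 × 2 × 4 × 4 × 2 = 128.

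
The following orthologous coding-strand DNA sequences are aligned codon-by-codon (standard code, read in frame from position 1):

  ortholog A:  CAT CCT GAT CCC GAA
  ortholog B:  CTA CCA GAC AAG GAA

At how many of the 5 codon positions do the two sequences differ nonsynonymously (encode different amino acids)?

2

Codon 1: CAT His / CTA Leu — nonsynonymous.
Codon 2: CCT Pro / CCA Pro — synonymous.
Codon 3: GAT Asp / GAC Asp — synonymous.
Codon 4: CCC Pro / AAG Lys — nonsynonymous.
Codon 5: GAA Glu / GAA Glu — identical.
Nonsynonymous differences: 2.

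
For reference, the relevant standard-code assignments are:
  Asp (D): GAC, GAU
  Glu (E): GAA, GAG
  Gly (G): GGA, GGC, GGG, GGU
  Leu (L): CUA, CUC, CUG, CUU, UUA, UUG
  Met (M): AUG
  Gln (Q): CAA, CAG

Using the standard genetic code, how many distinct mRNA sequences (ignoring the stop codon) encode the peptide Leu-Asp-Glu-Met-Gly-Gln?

192

Leu: 6 codons.
Asp: 2 codons.
Glu: 2 codons.
Met: 1 codon.
Gly: 4 codons.
Gln: 2 codons.
6 × 2 × 2 × 1 × 4 × 2 = 192.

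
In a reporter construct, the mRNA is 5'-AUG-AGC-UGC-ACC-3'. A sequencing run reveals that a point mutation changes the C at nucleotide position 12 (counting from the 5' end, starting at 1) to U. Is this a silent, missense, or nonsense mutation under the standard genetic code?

silent

Position 12 falls in codon 4: ACC → Thr.
After the substitution the codon is ACU → Thr.
Both encode Thr, so the change is synonymous.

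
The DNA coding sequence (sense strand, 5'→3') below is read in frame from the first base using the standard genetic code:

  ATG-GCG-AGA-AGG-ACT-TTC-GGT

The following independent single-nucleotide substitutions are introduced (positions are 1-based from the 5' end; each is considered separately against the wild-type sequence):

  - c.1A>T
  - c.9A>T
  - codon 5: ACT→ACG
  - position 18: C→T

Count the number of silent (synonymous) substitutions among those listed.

Codon 1: ATG (Met) → TTG (Leu) — missense.
Codon 3: AGA (Arg) → AGT (Ser) — missense.
Codon 5: ACT (Thr) → ACG (Thr) — synonymous.
Codon 6: TTC (Phe) → TTT (Phe) — synonymous.
Synonymous: 2 of 4.

2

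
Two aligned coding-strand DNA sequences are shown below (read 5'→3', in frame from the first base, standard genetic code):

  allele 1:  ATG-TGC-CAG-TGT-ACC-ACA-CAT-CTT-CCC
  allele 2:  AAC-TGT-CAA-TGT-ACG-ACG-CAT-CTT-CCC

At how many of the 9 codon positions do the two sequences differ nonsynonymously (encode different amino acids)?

1

Codon 1: ATG Met / AAC Asn — nonsynonymous.
Codon 2: TGC Cys / TGT Cys — synonymous.
Codon 3: CAG Gln / CAA Gln — synonymous.
Codon 4: TGT Cys / TGT Cys — identical.
Codon 5: ACC Thr / ACG Thr — synonymous.
Codon 6: ACA Thr / ACG Thr — synonymous.
Codon 7: CAT His / CAT His — identical.
Codon 8: CTT Leu / CTT Leu — identical.
Codon 9: CCC Pro / CCC Pro — identical.
Nonsynonymous differences: 1.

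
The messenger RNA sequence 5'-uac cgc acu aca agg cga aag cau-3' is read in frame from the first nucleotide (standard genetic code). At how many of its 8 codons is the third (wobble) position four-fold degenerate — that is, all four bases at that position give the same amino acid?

4

Codon 1 UAC (Tyr): third position 2-fold.
Codon 2 CGC (Arg): third position 4-fold.
Codon 3 ACU (Thr): third position 4-fold.
Codon 4 ACA (Thr): third position 4-fold.
Codon 5 AGG (Arg): third position 2-fold.
Codon 6 CGA (Arg): third position 4-fold.
Codon 7 AAG (Lys): third position 2-fold.
Codon 8 CAU (His): third position 2-fold.
Four-fold degenerate third positions: 4.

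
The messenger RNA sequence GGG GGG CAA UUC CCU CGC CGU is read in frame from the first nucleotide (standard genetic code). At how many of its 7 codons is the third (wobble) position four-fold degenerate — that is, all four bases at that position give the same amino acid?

5

Codon 1 GGG (Gly): third position 4-fold.
Codon 2 GGG (Gly): third position 4-fold.
Codon 3 CAA (Gln): third position 2-fold.
Codon 4 UUC (Phe): third position 2-fold.
Codon 5 CCU (Pro): third position 4-fold.
Codon 6 CGC (Arg): third position 4-fold.
Codon 7 CGU (Arg): third position 4-fold.
Four-fold degenerate third positions: 5.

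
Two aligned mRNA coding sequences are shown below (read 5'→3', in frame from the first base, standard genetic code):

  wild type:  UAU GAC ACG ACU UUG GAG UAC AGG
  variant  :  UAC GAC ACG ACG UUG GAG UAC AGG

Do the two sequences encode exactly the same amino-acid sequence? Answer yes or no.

yes

Codon 1: UAU Tyr / UAC Tyr — synonymous.
Codon 2: GAC Asp / GAC Asp — identical.
Codon 3: ACG Thr / ACG Thr — identical.
Codon 4: ACU Thr / ACG Thr — synonymous.
Codon 5: UUG Leu / UUG Leu — identical.
Codon 6: GAG Glu / GAG Glu — identical.
Codon 7: UAC Tyr / UAC Tyr — identical.
Codon 8: AGG Arg / AGG Arg — identical.
Nonsynonymous differences: 0 → same protein.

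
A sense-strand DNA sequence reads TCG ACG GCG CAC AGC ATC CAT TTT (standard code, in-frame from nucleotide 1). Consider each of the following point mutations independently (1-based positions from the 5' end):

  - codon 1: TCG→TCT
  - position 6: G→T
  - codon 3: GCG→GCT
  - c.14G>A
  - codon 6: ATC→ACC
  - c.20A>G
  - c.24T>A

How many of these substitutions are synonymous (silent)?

Codon 1: TCG (Ser) → TCT (Ser) — synonymous.
Codon 2: ACG (Thr) → ACT (Thr) — synonymous.
Codon 3: GCG (Ala) → GCT (Ala) — synonymous.
Codon 5: AGC (Ser) → AAC (Asn) — missense.
Codon 6: ATC (Ile) → ACC (Thr) — missense.
Codon 7: CAT (His) → CGT (Arg) — missense.
Codon 8: TTT (Phe) → TTA (Leu) — missense.
Synonymous: 3 of 7.

3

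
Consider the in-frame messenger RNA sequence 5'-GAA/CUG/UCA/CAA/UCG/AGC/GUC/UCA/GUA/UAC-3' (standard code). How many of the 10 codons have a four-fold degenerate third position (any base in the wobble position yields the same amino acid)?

6

Codon 1 GAA (Glu): third position 2-fold.
Codon 2 CUG (Leu): third position 4-fold.
Codon 3 UCA (Ser): third position 4-fold.
Codon 4 CAA (Gln): third position 2-fold.
Codon 5 UCG (Ser): third position 4-fold.
Codon 6 AGC (Ser): third position 2-fold.
Codon 7 GUC (Val): third position 4-fold.
Codon 8 UCA (Ser): third position 4-fold.
Codon 9 GUA (Val): third position 4-fold.
Codon 10 UAC (Tyr): third position 2-fold.
Four-fold degenerate third positions: 6.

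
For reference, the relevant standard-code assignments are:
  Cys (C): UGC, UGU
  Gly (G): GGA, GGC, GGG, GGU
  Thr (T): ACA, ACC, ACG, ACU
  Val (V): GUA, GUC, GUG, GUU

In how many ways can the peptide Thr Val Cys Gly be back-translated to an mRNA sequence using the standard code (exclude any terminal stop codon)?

128

Thr: 4 codons.
Val: 4 codons.
Cys: 2 codons.
Gly: 4 codons.
4 × 4 × 2 × 4 = 128.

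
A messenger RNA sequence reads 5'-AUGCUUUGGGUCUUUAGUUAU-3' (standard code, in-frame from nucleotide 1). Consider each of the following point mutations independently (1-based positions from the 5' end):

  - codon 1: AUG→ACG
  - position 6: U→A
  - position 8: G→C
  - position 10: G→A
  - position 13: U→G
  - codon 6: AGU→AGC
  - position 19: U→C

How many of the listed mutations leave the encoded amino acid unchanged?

2

Codon 1: AUG (Met) → ACG (Thr) — missense.
Codon 2: CUU (Leu) → CUA (Leu) — synonymous.
Codon 3: UGG (Trp) → UCG (Ser) — missense.
Codon 4: GUC (Val) → AUC (Ile) — missense.
Codon 5: UUU (Phe) → GUU (Val) — missense.
Codon 6: AGU (Ser) → AGC (Ser) — synonymous.
Codon 7: UAU (Tyr) → CAU (His) — missense.
Synonymous: 2 of 7.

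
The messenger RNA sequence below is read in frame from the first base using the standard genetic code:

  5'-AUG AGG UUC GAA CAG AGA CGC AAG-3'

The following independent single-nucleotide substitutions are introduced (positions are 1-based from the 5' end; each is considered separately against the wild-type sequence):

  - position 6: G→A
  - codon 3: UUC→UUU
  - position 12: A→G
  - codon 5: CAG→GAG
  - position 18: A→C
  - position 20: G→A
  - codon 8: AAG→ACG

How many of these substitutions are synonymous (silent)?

Codon 2: AGG (Arg) → AGA (Arg) — synonymous.
Codon 3: UUC (Phe) → UUU (Phe) — synonymous.
Codon 4: GAA (Glu) → GAG (Glu) — synonymous.
Codon 5: CAG (Gln) → GAG (Glu) — missense.
Codon 6: AGA (Arg) → AGC (Ser) — missense.
Codon 7: CGC (Arg) → CAC (His) — missense.
Codon 8: AAG (Lys) → ACG (Thr) — missense.
Synonymous: 3 of 7.

3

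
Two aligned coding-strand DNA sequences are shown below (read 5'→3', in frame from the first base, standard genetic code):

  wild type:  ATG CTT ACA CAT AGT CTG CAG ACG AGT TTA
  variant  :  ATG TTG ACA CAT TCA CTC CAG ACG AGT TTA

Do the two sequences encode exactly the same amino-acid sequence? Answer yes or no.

yes

Codon 1: ATG Met / ATG Met — identical.
Codon 2: CTT Leu / TTG Leu — synonymous.
Codon 3: ACA Thr / ACA Thr — identical.
Codon 4: CAT His / CAT His — identical.
Codon 5: AGT Ser / TCA Ser — synonymous.
Codon 6: CTG Leu / CTC Leu — synonymous.
Codon 7: CAG Gln / CAG Gln — identical.
Codon 8: ACG Thr / ACG Thr — identical.
Codon 9: AGT Ser / AGT Ser — identical.
Codon 10: TTA Leu / TTA Leu — identical.
Nonsynonymous differences: 0 → same protein.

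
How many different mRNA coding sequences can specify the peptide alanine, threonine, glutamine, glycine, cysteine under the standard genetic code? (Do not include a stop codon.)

256

Ala: 4 codons.
Thr: 4 codons.
Gln: 2 codons.
Gly: 4 codons.
Cys: 2 codons.
4 × 4 × 2 × 4 × 2 = 256.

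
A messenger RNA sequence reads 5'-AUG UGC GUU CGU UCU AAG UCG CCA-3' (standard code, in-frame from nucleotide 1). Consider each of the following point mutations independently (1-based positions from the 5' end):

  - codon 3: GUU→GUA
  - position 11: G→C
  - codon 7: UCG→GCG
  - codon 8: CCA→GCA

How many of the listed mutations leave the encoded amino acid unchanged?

Codon 3: GUU (Val) → GUA (Val) — synonymous.
Codon 4: CGU (Arg) → CCU (Pro) — missense.
Codon 7: UCG (Ser) → GCG (Ala) — missense.
Codon 8: CCA (Pro) → GCA (Ala) — missense.
Synonymous: 1 of 4.

1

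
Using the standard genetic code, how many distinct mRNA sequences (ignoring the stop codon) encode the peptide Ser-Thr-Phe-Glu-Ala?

384

Ser: 6 codons.
Thr: 4 codons.
Phe: 2 codons.
Glu: 2 codons.
Ala: 4 codons.
6 × 4 × 2 × 2 × 4 = 384.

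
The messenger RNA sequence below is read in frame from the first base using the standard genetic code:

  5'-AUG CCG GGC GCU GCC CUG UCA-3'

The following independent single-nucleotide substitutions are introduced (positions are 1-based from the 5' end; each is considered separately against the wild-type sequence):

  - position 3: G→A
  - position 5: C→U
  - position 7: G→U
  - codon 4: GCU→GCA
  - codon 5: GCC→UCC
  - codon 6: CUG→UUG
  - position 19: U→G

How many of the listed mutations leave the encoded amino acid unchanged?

Codon 1: AUG (Met) → AUA (Ile) — missense.
Codon 2: CCG (Pro) → CUG (Leu) — missense.
Codon 3: GGC (Gly) → UGC (Cys) — missense.
Codon 4: GCU (Ala) → GCA (Ala) — synonymous.
Codon 5: GCC (Ala) → UCC (Ser) — missense.
Codon 6: CUG (Leu) → UUG (Leu) — synonymous.
Codon 7: UCA (Ser) → GCA (Ala) — missense.
Synonymous: 2 of 7.

2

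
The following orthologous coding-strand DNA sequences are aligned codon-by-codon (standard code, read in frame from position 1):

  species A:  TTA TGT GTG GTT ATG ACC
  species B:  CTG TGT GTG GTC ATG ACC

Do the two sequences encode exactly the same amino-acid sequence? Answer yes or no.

yes

Codon 1: TTA Leu / CTG Leu — synonymous.
Codon 2: TGT Cys / TGT Cys — identical.
Codon 3: GTG Val / GTG Val — identical.
Codon 4: GTT Val / GTC Val — synonymous.
Codon 5: ATG Met / ATG Met — identical.
Codon 6: ACC Thr / ACC Thr — identical.
Nonsynonymous differences: 0 → same protein.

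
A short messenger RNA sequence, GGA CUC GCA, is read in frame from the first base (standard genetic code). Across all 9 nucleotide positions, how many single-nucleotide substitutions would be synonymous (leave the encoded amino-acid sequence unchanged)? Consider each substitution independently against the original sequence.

Codon 1 (GGA, Gly): 3 synonymous substitutions.
Codon 2 (CUC, Leu): 3 synonymous substitutions.
Codon 3 (GCA, Ala): 3 synonymous substitutions.
Total: 3 + 3 + 3 = 9.

9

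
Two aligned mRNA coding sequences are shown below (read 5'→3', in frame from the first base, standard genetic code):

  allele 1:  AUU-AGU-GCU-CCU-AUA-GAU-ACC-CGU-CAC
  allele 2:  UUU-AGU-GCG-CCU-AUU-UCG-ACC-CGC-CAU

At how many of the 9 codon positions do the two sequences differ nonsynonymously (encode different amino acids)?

Codon 1: AUU Ile / UUU Phe — nonsynonymous.
Codon 2: AGU Ser / AGU Ser — identical.
Codon 3: GCU Ala / GCG Ala — synonymous.
Codon 4: CCU Pro / CCU Pro — identical.
Codon 5: AUA Ile / AUU Ile — synonymous.
Codon 6: GAU Asp / UCG Ser — nonsynonymous.
Codon 7: ACC Thr / ACC Thr — identical.
Codon 8: CGU Arg / CGC Arg — synonymous.
Codon 9: CAC His / CAU His — synonymous.
Nonsynonymous differences: 2.

2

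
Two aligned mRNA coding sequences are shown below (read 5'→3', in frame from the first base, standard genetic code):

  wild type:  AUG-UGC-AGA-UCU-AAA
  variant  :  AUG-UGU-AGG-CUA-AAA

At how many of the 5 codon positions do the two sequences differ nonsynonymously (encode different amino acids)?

1

Codon 1: AUG Met / AUG Met — identical.
Codon 2: UGC Cys / UGU Cys — synonymous.
Codon 3: AGA Arg / AGG Arg — synonymous.
Codon 4: UCU Ser / CUA Leu — nonsynonymous.
Codon 5: AAA Lys / AAA Lys — identical.
Nonsynonymous differences: 1.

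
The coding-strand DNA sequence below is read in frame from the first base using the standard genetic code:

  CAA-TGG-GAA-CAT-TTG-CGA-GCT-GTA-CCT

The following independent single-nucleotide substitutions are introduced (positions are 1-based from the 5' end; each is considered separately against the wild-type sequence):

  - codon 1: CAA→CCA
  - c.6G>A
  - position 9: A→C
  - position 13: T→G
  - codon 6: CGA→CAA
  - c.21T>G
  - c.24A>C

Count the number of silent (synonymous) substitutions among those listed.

Codon 1: CAA (Gln) → CCA (Pro) — missense.
Codon 2: TGG (Trp) → TGA (Stop) — nonsense.
Codon 3: GAA (Glu) → GAC (Asp) — missense.
Codon 5: TTG (Leu) → GTG (Val) — missense.
Codon 6: CGA (Arg) → CAA (Gln) — missense.
Codon 7: GCT (Ala) → GCG (Ala) — synonymous.
Codon 8: GTA (Val) → GTC (Val) — synonymous.
Synonymous: 2 of 7.

2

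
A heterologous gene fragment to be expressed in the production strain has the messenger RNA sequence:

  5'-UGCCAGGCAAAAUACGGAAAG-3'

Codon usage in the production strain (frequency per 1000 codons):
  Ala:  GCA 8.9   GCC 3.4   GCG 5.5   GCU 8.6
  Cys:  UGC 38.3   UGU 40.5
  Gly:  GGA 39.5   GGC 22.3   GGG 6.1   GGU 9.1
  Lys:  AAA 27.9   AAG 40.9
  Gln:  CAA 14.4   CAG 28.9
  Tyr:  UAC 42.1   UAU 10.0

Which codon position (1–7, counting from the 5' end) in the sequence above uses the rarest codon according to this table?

3

Codon 1 UGC (Cys): 38.3 per 1000.
Codon 2 CAG (Gln): 28.9 per 1000.
Codon 3 GCA (Ala): 8.9 per 1000.
Codon 4 AAA (Lys): 27.9 per 1000.
Codon 5 UAC (Tyr): 42.1 per 1000.
Codon 6 GGA (Gly): 39.5 per 1000.
Codon 7 AAG (Lys): 40.9 per 1000.
Lowest frequency is 8.9 at codon 3.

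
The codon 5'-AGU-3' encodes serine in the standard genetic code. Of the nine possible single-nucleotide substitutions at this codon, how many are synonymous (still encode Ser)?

1

Position 1: none → 0 synonymous.
Position 2: none → 0 synonymous.
Position 3: AGC → 1 synonymous.
Total: 0 + 0 + 1 = 1.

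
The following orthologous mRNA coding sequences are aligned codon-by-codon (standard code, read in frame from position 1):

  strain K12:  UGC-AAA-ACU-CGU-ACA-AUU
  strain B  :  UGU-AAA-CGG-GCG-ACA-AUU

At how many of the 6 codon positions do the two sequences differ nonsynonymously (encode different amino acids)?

Codon 1: UGC Cys / UGU Cys — synonymous.
Codon 2: AAA Lys / AAA Lys — identical.
Codon 3: ACU Thr / CGG Arg — nonsynonymous.
Codon 4: CGU Arg / GCG Ala — nonsynonymous.
Codon 5: ACA Thr / ACA Thr — identical.
Codon 6: AUU Ile / AUU Ile — identical.
Nonsynonymous differences: 2.

2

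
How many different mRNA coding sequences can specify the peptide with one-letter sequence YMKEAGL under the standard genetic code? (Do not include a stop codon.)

Tyr: 2 codons.
Met: 1 codon.
Lys: 2 codons.
Glu: 2 codons.
Ala: 4 codons.
Gly: 4 codons.
Leu: 6 codons.
2 × 1 × 2 × 2 × 4 × 4 × 6 = 768.

768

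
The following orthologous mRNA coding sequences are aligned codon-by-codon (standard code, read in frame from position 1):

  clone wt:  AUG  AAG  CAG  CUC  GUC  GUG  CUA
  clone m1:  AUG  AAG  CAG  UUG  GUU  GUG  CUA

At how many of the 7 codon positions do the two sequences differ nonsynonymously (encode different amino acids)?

0

Codon 1: AUG Met / AUG Met — identical.
Codon 2: AAG Lys / AAG Lys — identical.
Codon 3: CAG Gln / CAG Gln — identical.
Codon 4: CUC Leu / UUG Leu — synonymous.
Codon 5: GUC Val / GUU Val — synonymous.
Codon 6: GUG Val / GUG Val — identical.
Codon 7: CUA Leu / CUA Leu — identical.
Nonsynonymous differences: 0.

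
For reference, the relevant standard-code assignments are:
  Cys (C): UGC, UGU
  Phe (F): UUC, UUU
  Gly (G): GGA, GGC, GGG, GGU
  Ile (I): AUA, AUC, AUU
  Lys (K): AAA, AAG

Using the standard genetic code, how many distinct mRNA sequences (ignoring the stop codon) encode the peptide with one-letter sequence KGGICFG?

Lys: 2 codons.
Gly: 4 codons.
Gly: 4 codons.
Ile: 3 codons.
Cys: 2 codons.
Phe: 2 codons.
Gly: 4 codons.
2 × 4 × 4 × 3 × 2 × 2 × 4 = 1536.

1536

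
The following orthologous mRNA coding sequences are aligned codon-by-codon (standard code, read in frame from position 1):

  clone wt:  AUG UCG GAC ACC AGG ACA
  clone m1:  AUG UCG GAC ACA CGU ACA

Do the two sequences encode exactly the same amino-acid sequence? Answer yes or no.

yes

Codon 1: AUG Met / AUG Met — identical.
Codon 2: UCG Ser / UCG Ser — identical.
Codon 3: GAC Asp / GAC Asp — identical.
Codon 4: ACC Thr / ACA Thr — synonymous.
Codon 5: AGG Arg / CGU Arg — synonymous.
Codon 6: ACA Thr / ACA Thr — identical.
Nonsynonymous differences: 0 → same protein.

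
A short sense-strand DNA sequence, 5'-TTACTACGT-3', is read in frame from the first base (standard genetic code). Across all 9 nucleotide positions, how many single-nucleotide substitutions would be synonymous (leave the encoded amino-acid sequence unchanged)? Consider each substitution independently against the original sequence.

Codon 1 (TTA, Leu): 2 synonymous substitutions.
Codon 2 (CTA, Leu): 4 synonymous substitutions.
Codon 3 (CGT, Arg): 3 synonymous substitutions.
Total: 2 + 4 + 3 = 9.

9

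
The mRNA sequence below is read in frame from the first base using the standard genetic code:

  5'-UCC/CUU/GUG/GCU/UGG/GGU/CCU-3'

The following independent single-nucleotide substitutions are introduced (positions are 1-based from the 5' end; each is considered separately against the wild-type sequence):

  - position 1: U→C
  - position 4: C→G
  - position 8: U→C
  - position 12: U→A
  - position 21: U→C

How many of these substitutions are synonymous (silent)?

2

Codon 1: UCC (Ser) → CCC (Pro) — missense.
Codon 2: CUU (Leu) → GUU (Val) — missense.
Codon 3: GUG (Val) → GCG (Ala) — missense.
Codon 4: GCU (Ala) → GCA (Ala) — synonymous.
Codon 7: CCU (Pro) → CCC (Pro) — synonymous.
Synonymous: 2 of 5.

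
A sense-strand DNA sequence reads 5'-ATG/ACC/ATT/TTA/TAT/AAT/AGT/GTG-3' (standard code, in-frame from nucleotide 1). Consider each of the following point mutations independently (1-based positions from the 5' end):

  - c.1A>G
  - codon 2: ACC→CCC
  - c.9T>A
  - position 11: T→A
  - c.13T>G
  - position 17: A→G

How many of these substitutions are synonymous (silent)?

1

Codon 1: ATG (Met) → GTG (Val) — missense.
Codon 2: ACC (Thr) → CCC (Pro) — missense.
Codon 3: ATT (Ile) → ATA (Ile) — synonymous.
Codon 4: TTA (Leu) → TAA (Stop) — nonsense.
Codon 5: TAT (Tyr) → GAT (Asp) — missense.
Codon 6: AAT (Asn) → AGT (Ser) — missense.
Synonymous: 1 of 6.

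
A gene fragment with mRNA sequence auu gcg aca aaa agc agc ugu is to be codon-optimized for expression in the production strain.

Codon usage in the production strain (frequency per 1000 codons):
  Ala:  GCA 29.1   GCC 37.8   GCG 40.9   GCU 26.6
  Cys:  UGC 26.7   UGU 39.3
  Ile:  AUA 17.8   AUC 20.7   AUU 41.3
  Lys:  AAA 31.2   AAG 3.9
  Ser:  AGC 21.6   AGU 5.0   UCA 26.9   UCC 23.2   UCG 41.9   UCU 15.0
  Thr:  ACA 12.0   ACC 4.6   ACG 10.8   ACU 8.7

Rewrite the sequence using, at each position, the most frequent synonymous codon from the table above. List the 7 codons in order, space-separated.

AUU GCG ACA AAA UCG UCG UGU

Codon 1 (Ile): best is AUU at 41.3.
Codon 2 (Ala): best is GCG at 40.9.
Codon 3 (Thr): best is ACA at 12.0.
Codon 4 (Lys): best is AAA at 31.2.
Codon 5 (Ser): best is UCG at 41.9.
Codon 6 (Ser): best is UCG at 41.9.
Codon 7 (Cys): best is UGU at 39.3.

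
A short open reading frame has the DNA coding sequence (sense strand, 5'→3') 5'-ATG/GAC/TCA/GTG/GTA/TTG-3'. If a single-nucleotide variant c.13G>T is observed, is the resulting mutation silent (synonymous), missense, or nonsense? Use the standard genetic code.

Position 13 falls in codon 5: GTA → Val.
After the substitution the codon is TTA → Leu.
Val ≠ Leu, so this is a missense mutation.

missense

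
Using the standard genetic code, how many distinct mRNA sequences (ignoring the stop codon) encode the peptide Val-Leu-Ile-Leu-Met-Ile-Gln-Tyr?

Val: 4 codons.
Leu: 6 codons.
Ile: 3 codons.
Leu: 6 codons.
Met: 1 codon.
Ile: 3 codons.
Gln: 2 codons.
Tyr: 2 codons.
4 × 6 × 3 × 6 × 1 × 3 × 2 × 2 = 5184.

5184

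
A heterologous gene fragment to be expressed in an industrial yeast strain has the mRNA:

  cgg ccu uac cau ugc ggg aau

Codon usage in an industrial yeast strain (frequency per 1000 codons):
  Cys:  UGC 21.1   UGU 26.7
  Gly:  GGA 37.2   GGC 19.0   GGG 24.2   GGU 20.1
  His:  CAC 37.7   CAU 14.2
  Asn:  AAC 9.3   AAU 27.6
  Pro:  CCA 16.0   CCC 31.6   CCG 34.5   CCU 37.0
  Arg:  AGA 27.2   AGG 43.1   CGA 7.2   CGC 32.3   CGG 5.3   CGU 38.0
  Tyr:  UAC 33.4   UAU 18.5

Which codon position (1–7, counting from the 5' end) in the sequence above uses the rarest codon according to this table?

1

Codon 1 CGG (Arg): 5.3 per 1000.
Codon 2 CCU (Pro): 37.0 per 1000.
Codon 3 UAC (Tyr): 33.4 per 1000.
Codon 4 CAU (His): 14.2 per 1000.
Codon 5 UGC (Cys): 21.1 per 1000.
Codon 6 GGG (Gly): 24.2 per 1000.
Codon 7 AAU (Asn): 27.6 per 1000.
Lowest frequency is 5.3 at codon 1.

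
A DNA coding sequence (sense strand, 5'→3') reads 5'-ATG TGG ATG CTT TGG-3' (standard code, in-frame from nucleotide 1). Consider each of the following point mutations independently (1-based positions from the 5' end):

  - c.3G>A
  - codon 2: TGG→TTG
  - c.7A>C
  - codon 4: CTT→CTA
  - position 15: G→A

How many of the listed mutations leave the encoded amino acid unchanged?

Codon 1: ATG (Met) → ATA (Ile) — missense.
Codon 2: TGG (Trp) → TTG (Leu) — missense.
Codon 3: ATG (Met) → CTG (Leu) — missense.
Codon 4: CTT (Leu) → CTA (Leu) — synonymous.
Codon 5: TGG (Trp) → TGA (Stop) — nonsense.
Synonymous: 1 of 5.

1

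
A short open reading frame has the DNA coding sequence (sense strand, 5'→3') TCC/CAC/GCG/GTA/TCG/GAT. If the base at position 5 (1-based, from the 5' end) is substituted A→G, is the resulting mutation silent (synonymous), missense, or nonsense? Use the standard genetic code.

Position 5 falls in codon 2: CAC → His.
After the substitution the codon is CGC → Arg.
His ≠ Arg, so this is a missense mutation.

missense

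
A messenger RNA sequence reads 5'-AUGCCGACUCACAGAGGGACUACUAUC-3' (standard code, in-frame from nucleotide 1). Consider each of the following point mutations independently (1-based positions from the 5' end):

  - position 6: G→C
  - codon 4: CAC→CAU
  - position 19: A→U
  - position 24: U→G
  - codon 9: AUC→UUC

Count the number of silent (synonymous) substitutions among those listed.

Codon 2: CCG (Pro) → CCC (Pro) — synonymous.
Codon 4: CAC (His) → CAU (His) — synonymous.
Codon 7: ACU (Thr) → UCU (Ser) — missense.
Codon 8: ACU (Thr) → ACG (Thr) — synonymous.
Codon 9: AUC (Ile) → UUC (Phe) — missense.
Synonymous: 3 of 5.

3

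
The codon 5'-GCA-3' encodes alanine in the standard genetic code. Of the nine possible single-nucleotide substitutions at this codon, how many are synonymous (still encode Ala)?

Position 1: none → 0 synonymous.
Position 2: none → 0 synonymous.
Position 3: GCU, GCC, GCG → 3 synonymous.
Total: 0 + 0 + 3 = 3.

3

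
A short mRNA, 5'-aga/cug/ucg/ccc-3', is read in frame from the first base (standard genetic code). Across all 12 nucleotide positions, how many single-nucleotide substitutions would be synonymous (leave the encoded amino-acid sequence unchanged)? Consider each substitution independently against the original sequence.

12

Codon 1 (AGA, Arg): 2 synonymous substitutions.
Codon 2 (CUG, Leu): 4 synonymous substitutions.
Codon 3 (UCG, Ser): 3 synonymous substitutions.
Codon 4 (CCC, Pro): 3 synonymous substitutions.
Total: 2 + 4 + 3 + 3 = 12.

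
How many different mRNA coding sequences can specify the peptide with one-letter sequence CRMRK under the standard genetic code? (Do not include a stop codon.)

144

Cys: 2 codons.
Arg: 6 codons.
Met: 1 codon.
Arg: 6 codons.
Lys: 2 codons.
2 × 6 × 1 × 6 × 2 = 144.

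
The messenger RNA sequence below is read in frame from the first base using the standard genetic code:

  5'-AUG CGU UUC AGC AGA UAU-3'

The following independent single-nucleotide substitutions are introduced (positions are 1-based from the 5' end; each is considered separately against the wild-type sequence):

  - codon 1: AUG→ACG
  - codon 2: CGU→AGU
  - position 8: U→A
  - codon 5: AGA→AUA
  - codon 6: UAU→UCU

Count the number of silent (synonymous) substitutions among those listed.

Codon 1: AUG (Met) → ACG (Thr) — missense.
Codon 2: CGU (Arg) → AGU (Ser) — missense.
Codon 3: UUC (Phe) → UAC (Tyr) — missense.
Codon 5: AGA (Arg) → AUA (Ile) — missense.
Codon 6: UAU (Tyr) → UCU (Ser) — missense.
Synonymous: 0 of 5.

0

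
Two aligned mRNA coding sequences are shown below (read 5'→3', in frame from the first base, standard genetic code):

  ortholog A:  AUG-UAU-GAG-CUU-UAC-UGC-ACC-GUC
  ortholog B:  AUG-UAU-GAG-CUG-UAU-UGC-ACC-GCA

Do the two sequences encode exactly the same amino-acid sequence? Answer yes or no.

Codon 1: AUG Met / AUG Met — identical.
Codon 2: UAU Tyr / UAU Tyr — identical.
Codon 3: GAG Glu / GAG Glu — identical.
Codon 4: CUU Leu / CUG Leu — synonymous.
Codon 5: UAC Tyr / UAU Tyr — synonymous.
Codon 6: UGC Cys / UGC Cys — identical.
Codon 7: ACC Thr / ACC Thr — identical.
Codon 8: GUC Val / GCA Ala — nonsynonymous.
Nonsynonymous differences: 1 → different protein.

no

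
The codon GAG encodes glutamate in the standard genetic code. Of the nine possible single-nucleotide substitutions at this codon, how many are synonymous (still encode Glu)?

Position 1: none → 0 synonymous.
Position 2: none → 0 synonymous.
Position 3: GAA → 1 synonymous.
Total: 0 + 0 + 1 = 1.

1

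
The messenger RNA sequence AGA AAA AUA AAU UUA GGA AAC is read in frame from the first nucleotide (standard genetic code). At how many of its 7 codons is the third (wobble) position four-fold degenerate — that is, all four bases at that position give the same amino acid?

1

Codon 1 AGA (Arg): third position 2-fold.
Codon 2 AAA (Lys): third position 2-fold.
Codon 3 AUA (Ile): third position 3-fold.
Codon 4 AAU (Asn): third position 2-fold.
Codon 5 UUA (Leu): third position 2-fold.
Codon 6 GGA (Gly): third position 4-fold.
Codon 7 AAC (Asn): third position 2-fold.
Four-fold degenerate third positions: 1.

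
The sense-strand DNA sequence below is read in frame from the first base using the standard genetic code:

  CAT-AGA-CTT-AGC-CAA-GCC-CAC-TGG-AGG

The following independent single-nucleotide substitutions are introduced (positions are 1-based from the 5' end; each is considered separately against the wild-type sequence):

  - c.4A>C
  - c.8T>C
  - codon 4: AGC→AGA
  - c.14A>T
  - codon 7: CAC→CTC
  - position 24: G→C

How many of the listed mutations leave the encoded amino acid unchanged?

1

Codon 2: AGA (Arg) → CGA (Arg) — synonymous.
Codon 3: CTT (Leu) → CCT (Pro) — missense.
Codon 4: AGC (Ser) → AGA (Arg) — missense.
Codon 5: CAA (Gln) → CTA (Leu) — missense.
Codon 7: CAC (His) → CTC (Leu) — missense.
Codon 8: TGG (Trp) → TGC (Cys) — missense.
Synonymous: 1 of 6.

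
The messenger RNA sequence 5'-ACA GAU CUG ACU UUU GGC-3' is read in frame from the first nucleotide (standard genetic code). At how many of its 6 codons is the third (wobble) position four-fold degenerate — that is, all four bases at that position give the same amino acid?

4

Codon 1 ACA (Thr): third position 4-fold.
Codon 2 GAU (Asp): third position 2-fold.
Codon 3 CUG (Leu): third position 4-fold.
Codon 4 ACU (Thr): third position 4-fold.
Codon 5 UUU (Phe): third position 2-fold.
Codon 6 GGC (Gly): third position 4-fold.
Four-fold degenerate third positions: 4.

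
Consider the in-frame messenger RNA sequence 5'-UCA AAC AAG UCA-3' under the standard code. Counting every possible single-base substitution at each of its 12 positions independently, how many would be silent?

8

Codon 1 (UCA, Ser): 3 synonymous substitutions.
Codon 2 (AAC, Asn): 1 synonymous substitution.
Codon 3 (AAG, Lys): 1 synonymous substitution.
Codon 4 (UCA, Ser): 3 synonymous substitutions.
Total: 3 + 1 + 1 + 3 = 8.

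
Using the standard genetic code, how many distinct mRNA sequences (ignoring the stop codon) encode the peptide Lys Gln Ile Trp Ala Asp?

96

Lys: 2 codons.
Gln: 2 codons.
Ile: 3 codons.
Trp: 1 codon.
Ala: 4 codons.
Asp: 2 codons.
2 × 2 × 3 × 1 × 4 × 2 = 96.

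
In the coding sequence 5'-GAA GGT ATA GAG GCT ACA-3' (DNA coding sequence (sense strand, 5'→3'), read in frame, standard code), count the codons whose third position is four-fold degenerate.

Codon 1 GAA (Glu): third position 2-fold.
Codon 2 GGT (Gly): third position 4-fold.
Codon 3 ATA (Ile): third position 3-fold.
Codon 4 GAG (Glu): third position 2-fold.
Codon 5 GCT (Ala): third position 4-fold.
Codon 6 ACA (Thr): third position 4-fold.
Four-fold degenerate third positions: 3.

3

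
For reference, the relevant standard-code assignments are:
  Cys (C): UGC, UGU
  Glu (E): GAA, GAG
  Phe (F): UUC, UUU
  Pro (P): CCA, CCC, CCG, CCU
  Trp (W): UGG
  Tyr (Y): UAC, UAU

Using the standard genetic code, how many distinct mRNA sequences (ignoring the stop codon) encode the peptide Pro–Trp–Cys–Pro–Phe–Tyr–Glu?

Pro: 4 codons.
Trp: 1 codon.
Cys: 2 codons.
Pro: 4 codons.
Phe: 2 codons.
Tyr: 2 codons.
Glu: 2 codons.
4 × 1 × 2 × 4 × 2 × 2 × 2 = 256.

256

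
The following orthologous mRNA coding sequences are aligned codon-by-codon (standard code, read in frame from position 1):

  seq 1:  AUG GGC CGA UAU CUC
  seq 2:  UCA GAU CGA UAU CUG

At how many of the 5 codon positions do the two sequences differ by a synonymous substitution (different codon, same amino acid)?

Codon 1: AUG Met / UCA Ser — nonsynonymous.
Codon 2: GGC Gly / GAU Asp — nonsynonymous.
Codon 3: CGA Arg / CGA Arg — identical.
Codon 4: UAU Tyr / UAU Tyr — identical.
Codon 5: CUC Leu / CUG Leu — synonymous.
Synonymous differences: 1.

1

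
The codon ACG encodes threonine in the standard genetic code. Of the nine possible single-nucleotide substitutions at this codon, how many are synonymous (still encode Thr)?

Position 1: none → 0 synonymous.
Position 2: none → 0 synonymous.
Position 3: ACT, ACC, ACA → 3 synonymous.
Total: 0 + 0 + 3 = 3.

3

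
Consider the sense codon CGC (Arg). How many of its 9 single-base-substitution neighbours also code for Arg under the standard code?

Position 1: none → 0 synonymous.
Position 2: none → 0 synonymous.
Position 3: CGU, CGA, CGG → 3 synonymous.
Total: 0 + 0 + 3 = 3.

3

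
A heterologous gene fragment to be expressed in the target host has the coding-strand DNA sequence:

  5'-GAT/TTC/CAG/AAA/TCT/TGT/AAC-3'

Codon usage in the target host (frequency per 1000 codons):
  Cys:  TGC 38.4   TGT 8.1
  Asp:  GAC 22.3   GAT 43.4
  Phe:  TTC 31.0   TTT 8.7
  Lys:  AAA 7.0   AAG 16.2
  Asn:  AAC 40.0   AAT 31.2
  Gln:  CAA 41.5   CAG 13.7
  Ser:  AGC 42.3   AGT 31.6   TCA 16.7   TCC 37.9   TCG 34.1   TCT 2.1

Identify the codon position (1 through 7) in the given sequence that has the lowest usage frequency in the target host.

Codon 1 GAT (Asp): 43.4 per 1000.
Codon 2 TTC (Phe): 31.0 per 1000.
Codon 3 CAG (Gln): 13.7 per 1000.
Codon 4 AAA (Lys): 7.0 per 1000.
Codon 5 TCT (Ser): 2.1 per 1000.
Codon 6 TGT (Cys): 8.1 per 1000.
Codon 7 AAC (Asn): 40.0 per 1000.
Lowest frequency is 2.1 at codon 5.

5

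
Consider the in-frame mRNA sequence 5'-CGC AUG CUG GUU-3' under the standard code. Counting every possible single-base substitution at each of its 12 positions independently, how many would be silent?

Codon 1 (CGC, Arg): 3 synonymous substitutions.
Codon 2 (AUG, Met): 0 synonymous substitutions.
Codon 3 (CUG, Leu): 4 synonymous substitutions.
Codon 4 (GUU, Val): 3 synonymous substitutions.
Total: 3 + 0 + 4 + 3 = 10.

10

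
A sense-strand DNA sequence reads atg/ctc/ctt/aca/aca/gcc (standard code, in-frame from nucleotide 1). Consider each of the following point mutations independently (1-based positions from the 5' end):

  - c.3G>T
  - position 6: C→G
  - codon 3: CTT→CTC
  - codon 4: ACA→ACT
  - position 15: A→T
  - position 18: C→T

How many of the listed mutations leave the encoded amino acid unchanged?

Codon 1: ATG (Met) → ATT (Ile) — missense.
Codon 2: CTC (Leu) → CTG (Leu) — synonymous.
Codon 3: CTT (Leu) → CTC (Leu) — synonymous.
Codon 4: ACA (Thr) → ACT (Thr) — synonymous.
Codon 5: ACA (Thr) → ACT (Thr) — synonymous.
Codon 6: GCC (Ala) → GCT (Ala) — synonymous.
Synonymous: 5 of 6.

5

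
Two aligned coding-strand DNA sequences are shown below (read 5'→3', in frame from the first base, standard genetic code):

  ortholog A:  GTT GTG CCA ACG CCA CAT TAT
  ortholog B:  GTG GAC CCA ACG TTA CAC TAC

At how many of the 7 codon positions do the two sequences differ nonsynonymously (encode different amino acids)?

Codon 1: GTT Val / GTG Val — synonymous.
Codon 2: GTG Val / GAC Asp — nonsynonymous.
Codon 3: CCA Pro / CCA Pro — identical.
Codon 4: ACG Thr / ACG Thr — identical.
Codon 5: CCA Pro / TTA Leu — nonsynonymous.
Codon 6: CAT His / CAC His — synonymous.
Codon 7: TAT Tyr / TAC Tyr — synonymous.
Nonsynonymous differences: 2.

2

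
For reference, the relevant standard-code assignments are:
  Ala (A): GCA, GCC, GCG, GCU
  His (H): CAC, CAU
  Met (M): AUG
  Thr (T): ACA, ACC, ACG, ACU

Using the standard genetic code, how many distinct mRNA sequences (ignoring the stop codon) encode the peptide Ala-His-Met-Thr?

32

Ala: 4 codons.
His: 2 codons.
Met: 1 codon.
Thr: 4 codons.
4 × 2 × 1 × 4 = 32.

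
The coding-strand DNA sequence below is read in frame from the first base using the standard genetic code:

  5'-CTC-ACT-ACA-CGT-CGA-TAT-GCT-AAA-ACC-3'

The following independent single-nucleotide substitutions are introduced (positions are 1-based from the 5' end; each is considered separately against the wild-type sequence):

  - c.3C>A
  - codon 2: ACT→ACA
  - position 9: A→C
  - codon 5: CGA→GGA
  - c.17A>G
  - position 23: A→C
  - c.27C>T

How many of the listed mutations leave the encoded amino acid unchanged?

Codon 1: CTC (Leu) → CTA (Leu) — synonymous.
Codon 2: ACT (Thr) → ACA (Thr) — synonymous.
Codon 3: ACA (Thr) → ACC (Thr) — synonymous.
Codon 5: CGA (Arg) → GGA (Gly) — missense.
Codon 6: TAT (Tyr) → TGT (Cys) — missense.
Codon 8: AAA (Lys) → ACA (Thr) — missense.
Codon 9: ACC (Thr) → ACT (Thr) — synonymous.
Synonymous: 4 of 7.

4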